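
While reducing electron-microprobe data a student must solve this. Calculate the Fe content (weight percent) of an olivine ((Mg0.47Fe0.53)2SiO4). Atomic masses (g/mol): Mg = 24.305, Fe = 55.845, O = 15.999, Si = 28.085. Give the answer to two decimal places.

34.00 weight percent

M((Mg0.47Fe0.53)2SiO4) = 174.123 g/mol.
Fe contributes 1.06 × 55.845 = 59.196 g per mole.
59.196/174.123 = 0.3400 → 34.00%.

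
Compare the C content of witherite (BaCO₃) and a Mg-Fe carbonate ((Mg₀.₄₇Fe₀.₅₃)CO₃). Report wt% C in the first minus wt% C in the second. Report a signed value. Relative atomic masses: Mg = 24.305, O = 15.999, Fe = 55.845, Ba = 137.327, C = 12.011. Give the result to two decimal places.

-5.80 percentage points

M(BaCO₃) = 197.335 g/mol, so wt% C = 12.011/197.335 × 100 = 6.09%.
M((Mg₀.₄₇Fe₀.₅₃)CO₃) = 101.029 g/mol, so wt% C = 12.011/101.029 × 100 = 11.89%.
6.09 − 11.89 = -5.80 pp.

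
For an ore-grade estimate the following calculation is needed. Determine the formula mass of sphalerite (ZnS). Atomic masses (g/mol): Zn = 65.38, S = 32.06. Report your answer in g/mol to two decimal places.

Zn: 1 × 65.38 = 65.3800
S: 1 × 32.06 = 32.0600
Summing the contributions gives the formula mass.

97.44 g/mol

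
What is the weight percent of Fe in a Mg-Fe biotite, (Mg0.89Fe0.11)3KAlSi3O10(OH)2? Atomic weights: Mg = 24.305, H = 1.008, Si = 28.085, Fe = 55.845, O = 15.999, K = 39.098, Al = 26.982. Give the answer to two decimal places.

Formula mass = 2.67·24.305 + 0.33·55.845 + 1·39.098 + 1·26.982 + 3·28.085 + 12·15.999 + 2·1.008 = 427.662 g/mol, of which 18.429 g is Fe.
So Fe makes up 18.429/427.662 = 0.0431 of the mass, i.e. 4.31%.

4.31 wt%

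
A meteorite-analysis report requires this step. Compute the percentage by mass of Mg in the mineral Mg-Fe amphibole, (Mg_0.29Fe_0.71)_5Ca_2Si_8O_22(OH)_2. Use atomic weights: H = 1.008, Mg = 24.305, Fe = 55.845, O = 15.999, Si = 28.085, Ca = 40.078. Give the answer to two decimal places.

3.81 mass %

Formula mass = 1.45*24.305 + 3.55*55.845 + 2*40.078 + 8*28.085 + 24*15.999 + 2*1.008 = 924.320 g/mol, of which 35.242 g is Mg.
So Mg makes up 35.242/924.320 = 0.0381 of the mass, i.e. 3.81%.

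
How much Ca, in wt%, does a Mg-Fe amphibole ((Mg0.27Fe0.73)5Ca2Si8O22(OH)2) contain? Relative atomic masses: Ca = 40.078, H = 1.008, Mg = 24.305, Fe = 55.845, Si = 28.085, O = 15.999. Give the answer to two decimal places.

M((Mg0.27Fe0.73)5Ca2Si8O22(OH)2) = 927.474 g/mol.
Ca contributes 2 × 40.078 = 80.156 g per mole.
80.156/927.474 = 0.0864 → 8.64%.

8.64 wt%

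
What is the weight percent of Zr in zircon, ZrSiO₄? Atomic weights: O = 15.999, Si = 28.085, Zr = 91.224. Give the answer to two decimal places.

49.77 mass %

Molar mass of ZrSiO₄: 1*91.224 + 1*28.085 + 4*15.999 = 183.305 g/mol.
Mass of Zr per formula unit: 1 × 91.224 = 91.224 g.
Weight fraction Zr = 91.224 / 183.305 = 0.4977.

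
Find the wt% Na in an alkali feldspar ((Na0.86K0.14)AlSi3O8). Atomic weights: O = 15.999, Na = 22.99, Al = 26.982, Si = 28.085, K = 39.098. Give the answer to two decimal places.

7.48 mass %

Molar mass of (Na0.86K0.14)AlSi3O8: 0.86×22.99 + 0.14×39.098 + 1×26.982 + 3×28.085 + 8×15.999 = 264.474 g/mol.
Mass of Na per formula unit: 0.86 × 22.99 = 19.771 g.
Weight fraction Na = 19.771 / 264.474 = 0.0748.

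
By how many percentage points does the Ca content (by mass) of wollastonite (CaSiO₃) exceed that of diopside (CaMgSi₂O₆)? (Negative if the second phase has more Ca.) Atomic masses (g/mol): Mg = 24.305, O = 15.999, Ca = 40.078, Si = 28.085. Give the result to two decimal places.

Ca in CaSiO₃: molar mass 116.160 g/mol; 1×40.078 = 40.078 g → 34.50 wt%.
Ca in CaMgSi₂O₆: molar mass 216.547 g/mol; 1×40.078 = 40.078 g → 18.51 wt%.
Difference = 34.50 − 18.51 = 15.99 percentage points.

15.99 percentage points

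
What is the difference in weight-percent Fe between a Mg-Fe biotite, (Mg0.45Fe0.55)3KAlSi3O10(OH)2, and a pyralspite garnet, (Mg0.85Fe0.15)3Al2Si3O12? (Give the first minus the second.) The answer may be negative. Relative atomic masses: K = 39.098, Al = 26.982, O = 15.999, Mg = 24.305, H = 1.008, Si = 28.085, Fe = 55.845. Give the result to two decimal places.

M((Mg0.45Fe0.55)3KAlSi3O10(OH)2) = 469.295 g/mol, so wt% Fe = 92.144/469.295 × 100 = 19.63%.
M((Mg0.85Fe0.15)3Al2Si3O12) = 417.315 g/mol, so wt% Fe = 25.130/417.315 × 100 = 6.02%.
19.63 − 6.02 = 13.61 pp.

13.61 percentage points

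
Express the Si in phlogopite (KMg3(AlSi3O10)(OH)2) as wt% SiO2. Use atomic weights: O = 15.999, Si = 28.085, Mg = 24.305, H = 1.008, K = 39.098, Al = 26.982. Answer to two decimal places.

43.20 wt%

Molar mass of KMg3(AlSi3O10)(OH)2 = 1*39.098 + 3*24.305 + 1*26.982 + 3*28.085 + 12*15.999 + 2*1.008 = 417.254 g/mol.
Each formula unit contains 3 Si, equivalent to 3/1 = 3.0000 mol SiO2.
M(SiO2) = 1×28.085 + 2×15.999 = 60.083 g/mol.
Mass of SiO2 per formula unit = 3.0000 × 60.083 = 180.249 g.
SiO2 wt% = 180.249 / 417.254 × 100 = 43.20%.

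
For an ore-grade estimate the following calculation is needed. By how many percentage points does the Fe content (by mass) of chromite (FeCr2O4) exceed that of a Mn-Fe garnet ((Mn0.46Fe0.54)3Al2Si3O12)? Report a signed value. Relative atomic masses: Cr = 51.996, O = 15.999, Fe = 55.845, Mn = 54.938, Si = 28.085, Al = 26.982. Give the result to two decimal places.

6.73 percentage points

M(FeCr2O4) = 223.833 g/mol, so wt% Fe = 55.845/223.833 × 100 = 24.95%.
M((Mn0.46Fe0.54)3Al2Si3O12) = 496.490 g/mol, so wt% Fe = 90.469/496.490 × 100 = 18.22%.
24.95 − 18.22 = 6.73 pp.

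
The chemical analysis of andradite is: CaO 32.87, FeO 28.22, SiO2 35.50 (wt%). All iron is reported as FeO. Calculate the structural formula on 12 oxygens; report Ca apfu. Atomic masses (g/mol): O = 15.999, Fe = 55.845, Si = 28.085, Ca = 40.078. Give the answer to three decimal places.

32.87 wt% CaO ÷ 56.077 g/mol = 0.58616 mol, giving 0.58616 Ca and 0.58616 O.
28.22 wt% FeO ÷ 71.844 g/mol = 0.39280 mol, giving 0.39280 Fe and 0.39280 O.
35.50 wt% SiO2 ÷ 60.083 g/mol = 0.59085 mol, giving 0.59085 Si and 1.18170 O.
Oxygen sums to 2.16066; scaling by 12/2.16066 = 5.55386 puts the formula on 12 O.
Ca: 0.58616 × 5.55386 = 3.255 atoms per formula unit.

3.255 Ca apfu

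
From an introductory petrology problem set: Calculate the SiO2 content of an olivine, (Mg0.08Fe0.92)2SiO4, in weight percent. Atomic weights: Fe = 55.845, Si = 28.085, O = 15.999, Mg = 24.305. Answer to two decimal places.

30.23 wt%

M((Mg0.08Fe0.92)2SiO4) = 198.725 g/mol; M(SiO2) = 60.083 g/mol.
Moles SiO2 per formula unit = 1 Si ÷ 1 = 1.0000.
SiO2 fraction = (1.0000 × 60.083) / 198.725 = 60.083/198.725 = 0.3023.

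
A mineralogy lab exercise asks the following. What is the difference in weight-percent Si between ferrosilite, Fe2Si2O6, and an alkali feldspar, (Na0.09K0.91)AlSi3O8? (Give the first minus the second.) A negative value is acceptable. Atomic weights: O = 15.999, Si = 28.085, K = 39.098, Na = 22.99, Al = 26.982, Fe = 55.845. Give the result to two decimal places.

-9.14 percentage points

Si in Fe2Si2O6: molar mass 263.854 g/mol; 2×28.085 = 56.170 g → 21.29 wt%.
Si in (Na0.09K0.91)AlSi3O8: molar mass 276.877 g/mol; 3×28.085 = 84.255 g → 30.43 wt%.
Difference = 21.29 − 30.43 = -9.14 percentage points.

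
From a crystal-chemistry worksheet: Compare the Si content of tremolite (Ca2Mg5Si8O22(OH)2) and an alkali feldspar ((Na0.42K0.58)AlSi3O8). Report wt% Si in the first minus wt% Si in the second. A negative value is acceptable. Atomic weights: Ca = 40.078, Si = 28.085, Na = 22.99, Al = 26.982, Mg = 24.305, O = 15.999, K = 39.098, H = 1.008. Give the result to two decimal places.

M(Ca2Mg5Si8O22(OH)2) = 812.353 g/mol, so wt% Si = 224.680/812.353 × 100 = 27.66%.
M((Na0.42K0.58)AlSi3O8) = 271.562 g/mol, so wt% Si = 84.255/271.562 × 100 = 31.03%.
27.66 − 31.03 = -3.37 pp.

-3.37 percentage points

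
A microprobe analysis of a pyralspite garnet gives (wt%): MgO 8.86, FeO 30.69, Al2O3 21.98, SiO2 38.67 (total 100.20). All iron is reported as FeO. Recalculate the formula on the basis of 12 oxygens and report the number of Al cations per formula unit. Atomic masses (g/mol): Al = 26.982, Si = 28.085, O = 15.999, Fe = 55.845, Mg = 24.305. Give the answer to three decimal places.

MgO (M=40.304): mol = 0.21983; Mg = 0.21983, O = 0.21983.
FeO (M=71.844): mol = 0.42718; Fe = 0.42718, O = 0.42718.
Al2O3 (M=101.961): mol = 0.21557; Al = 0.43114, O = 0.64671.
SiO2 (M=60.083): mol = 0.64361; Si = 0.64361, O = 1.28722.
ΣO = 2.58094; factor = 12/ΣO = 4.64947.
Al apfu = 0.43114 × 4.64947 = 2.005.

2.005 Al apfu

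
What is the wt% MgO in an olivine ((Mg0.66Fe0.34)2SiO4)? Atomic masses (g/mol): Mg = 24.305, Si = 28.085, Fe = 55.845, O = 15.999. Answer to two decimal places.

M((Mg0.66Fe0.34)2SiO4) = 162.138 g/mol; M(MgO) = 40.304 g/mol.
Moles MgO per formula unit = 1.32 Mg ÷ 1 = 1.3200.
MgO fraction = (1.3200 × 40.304) / 162.138 = 53.201/162.138 = 0.3281.

32.81 wt%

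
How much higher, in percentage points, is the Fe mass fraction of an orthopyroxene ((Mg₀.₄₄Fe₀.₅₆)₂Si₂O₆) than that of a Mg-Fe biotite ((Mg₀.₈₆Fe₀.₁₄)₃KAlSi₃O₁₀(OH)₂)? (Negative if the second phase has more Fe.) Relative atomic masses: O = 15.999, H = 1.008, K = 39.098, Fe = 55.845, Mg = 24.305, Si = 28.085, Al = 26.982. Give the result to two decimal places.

21.04 percentage points

M((Mg₀.₄₄Fe₀.₅₆)₂Si₂O₆) = 236.099 g/mol, so wt% Fe = 62.546/236.099 × 100 = 26.49%.
M((Mg₀.₈₆Fe₀.₁₄)₃KAlSi₃O₁₀(OH)₂) = 430.501 g/mol, so wt% Fe = 23.455/430.501 × 100 = 5.45%.
26.49 − 5.45 = 21.04 pp.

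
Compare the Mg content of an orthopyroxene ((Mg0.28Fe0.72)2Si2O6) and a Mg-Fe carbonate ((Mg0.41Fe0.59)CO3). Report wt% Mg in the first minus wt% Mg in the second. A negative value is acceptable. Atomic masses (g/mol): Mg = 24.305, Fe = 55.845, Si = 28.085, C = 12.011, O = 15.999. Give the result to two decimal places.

Mg in (Mg0.28Fe0.72)2Si2O6: molar mass 246.192 g/mol; 0.56×24.305 = 13.611 g → 5.53 wt%.
Mg in (Mg0.41Fe0.59)CO3: molar mass 102.922 g/mol; 0.41×24.305 = 9.965 g → 9.68 wt%.
Difference = 5.53 − 9.68 = -4.15 percentage points.

-4.15 percentage points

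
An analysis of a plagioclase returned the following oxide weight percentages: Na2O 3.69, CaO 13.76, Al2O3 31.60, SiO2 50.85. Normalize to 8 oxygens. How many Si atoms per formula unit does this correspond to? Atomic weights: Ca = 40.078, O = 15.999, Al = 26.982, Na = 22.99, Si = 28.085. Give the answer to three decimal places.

2.313 Si apfu

Na2O: 3.69/61.979 = 0.05954 mol → 0.11908 mol Na, 0.05954 mol O.
CaO: 13.76/56.077 = 0.24538 mol → 0.24538 mol Ca, 0.24538 mol O.
Al2O3: 31.60/101.961 = 0.30992 mol → 0.61984 mol Al, 0.92976 mol O.
SiO2: 50.85/60.083 = 0.84633 mol → 0.84633 mol Si, 1.69266 mol O.
Total oxygen = 2.92734 mol. Normalization factor = 8/2.92734 = 2.73286.
Si per 8 O = 0.84633 × 2.73286 = 2.313.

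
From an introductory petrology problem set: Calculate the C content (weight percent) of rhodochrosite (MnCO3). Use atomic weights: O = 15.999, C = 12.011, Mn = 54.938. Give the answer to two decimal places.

Formula mass = 1·54.938 + 1·12.011 + 3·15.999 = 114.946 g/mol, of which 12.011 g is C.
So C makes up 12.011/114.946 = 0.1045 of the mass, i.e. 10.45%.

10.45 weight percent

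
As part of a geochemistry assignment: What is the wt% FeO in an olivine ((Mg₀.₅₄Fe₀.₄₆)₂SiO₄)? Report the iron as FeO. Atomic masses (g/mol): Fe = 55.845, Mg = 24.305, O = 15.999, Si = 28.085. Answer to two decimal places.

Formula mass = 169.708 g/mol.
0.92 Fe → 0.9200 mol FeO per formula unit; M(FeO) = 71.844, so FeO mass = 66.096 g.
66.096/169.708 × 100 = 38.95 wt%.

38.95 wt%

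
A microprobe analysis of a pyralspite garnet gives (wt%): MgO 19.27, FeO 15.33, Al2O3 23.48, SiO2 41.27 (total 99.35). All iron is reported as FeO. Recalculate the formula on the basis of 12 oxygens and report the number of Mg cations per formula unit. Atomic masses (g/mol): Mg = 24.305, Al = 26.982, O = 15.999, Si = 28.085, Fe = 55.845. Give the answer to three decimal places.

2.082 Mg apfu

MgO: 19.27/40.304 = 0.47812 mol → 0.47812 mol Mg, 0.47812 mol O.
FeO: 15.33/71.844 = 0.21338 mol → 0.21338 mol Fe, 0.21338 mol O.
Al2O3: 23.48/101.961 = 0.23028 mol → 0.46056 mol Al, 0.69084 mol O.
SiO2: 41.27/60.083 = 0.68688 mol → 0.68688 mol Si, 1.37376 mol O.
Total oxygen = 2.75610 mol. Normalization factor = 12/2.75610 = 4.35398.
Mg per 12 O = 0.47812 × 4.35398 = 2.082.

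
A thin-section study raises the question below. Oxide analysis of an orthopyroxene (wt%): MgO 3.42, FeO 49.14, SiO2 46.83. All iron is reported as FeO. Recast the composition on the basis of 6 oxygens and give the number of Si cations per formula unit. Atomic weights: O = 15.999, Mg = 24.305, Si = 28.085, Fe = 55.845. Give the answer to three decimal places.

2.009 Si apfu

MgO (M=40.304): mol = 0.08486; Mg = 0.08486, O = 0.08486.
FeO (M=71.844): mol = 0.68398; Fe = 0.68398, O = 0.68398.
SiO2 (M=60.083): mol = 0.77942; Si = 0.77942, O = 1.55884.
ΣO = 2.32768; factor = 6/ΣO = 2.57767.
Si apfu = 0.77942 × 2.57767 = 2.009.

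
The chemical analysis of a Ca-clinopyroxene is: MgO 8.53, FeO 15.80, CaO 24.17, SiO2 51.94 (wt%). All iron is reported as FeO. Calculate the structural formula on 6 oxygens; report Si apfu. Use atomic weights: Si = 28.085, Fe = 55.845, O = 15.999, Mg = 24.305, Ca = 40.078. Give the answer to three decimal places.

MgO: 8.53/40.304 = 0.21164 mol → 0.21164 mol Mg, 0.21164 mol O.
FeO: 15.80/71.844 = 0.21992 mol → 0.21992 mol Fe, 0.21992 mol O.
CaO: 24.17/56.077 = 0.43101 mol → 0.43101 mol Ca, 0.43101 mol O.
SiO2: 51.94/60.083 = 0.86447 mol → 0.86447 mol Si, 1.72894 mol O.
Total oxygen = 2.59151 mol. Normalization factor = 6/2.59151 = 2.31525.
Si per 6 O = 0.86447 × 2.31525 = 2.001.

2.001 Si apfu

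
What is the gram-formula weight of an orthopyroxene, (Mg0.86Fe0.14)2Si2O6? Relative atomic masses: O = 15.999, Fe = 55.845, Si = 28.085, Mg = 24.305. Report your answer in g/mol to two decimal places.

209.61 g/mol

M = 1.72·24.305 + 0.28·55.845 + 2·28.085 + 6·15.999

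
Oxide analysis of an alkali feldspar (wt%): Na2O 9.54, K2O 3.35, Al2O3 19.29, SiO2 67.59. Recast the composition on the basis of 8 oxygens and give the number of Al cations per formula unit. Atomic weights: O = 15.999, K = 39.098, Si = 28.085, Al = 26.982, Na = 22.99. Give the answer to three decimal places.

1.007 Al apfu

Na2O (M=61.979): mol = 0.15392; Na = 0.30784, O = 0.15392.
K2O (M=94.195): mol = 0.03556; K = 0.07112, O = 0.03556.
Al2O3 (M=101.961): mol = 0.18919; Al = 0.37838, O = 0.56757.
SiO2 (M=60.083): mol = 1.12494; Si = 1.12494, O = 2.24988.
ΣO = 3.00693; factor = 8/ΣO = 2.66052.
Al apfu = 0.37838 × 2.66052 = 1.007.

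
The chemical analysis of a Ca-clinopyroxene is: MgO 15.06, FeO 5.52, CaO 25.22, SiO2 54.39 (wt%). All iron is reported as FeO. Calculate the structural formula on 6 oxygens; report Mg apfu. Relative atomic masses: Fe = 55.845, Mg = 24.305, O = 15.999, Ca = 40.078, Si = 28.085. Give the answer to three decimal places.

MgO (M=40.304): mol = 0.37366; Mg = 0.37366, O = 0.37366.
FeO (M=71.844): mol = 0.07683; Fe = 0.07683, O = 0.07683.
CaO (M=56.077): mol = 0.44974; Ca = 0.44974, O = 0.44974.
SiO2 (M=60.083): mol = 0.90525; Si = 0.90525, O = 1.81050.
ΣO = 2.71073; factor = 6/ΣO = 2.21343.
Mg apfu = 0.37366 × 2.21343 = 0.827.

0.827 Mg apfu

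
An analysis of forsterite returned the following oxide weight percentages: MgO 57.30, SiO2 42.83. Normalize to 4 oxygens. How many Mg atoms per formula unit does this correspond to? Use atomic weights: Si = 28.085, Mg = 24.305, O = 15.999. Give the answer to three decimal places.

MgO: 57.30/40.304 = 1.42170 mol → 1.42170 mol Mg, 1.42170 mol O.
SiO2: 42.83/60.083 = 0.71285 mol → 0.71285 mol Si, 1.42570 mol O.
Total oxygen = 2.84740 mol. Normalization factor = 4/2.84740 = 1.40479.
Mg per 4 O = 1.42170 × 1.40479 = 1.997.

1.997 Mg apfu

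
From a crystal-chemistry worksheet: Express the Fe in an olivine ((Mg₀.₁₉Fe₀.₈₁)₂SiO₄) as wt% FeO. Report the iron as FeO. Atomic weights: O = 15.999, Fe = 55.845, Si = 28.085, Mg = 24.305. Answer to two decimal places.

Molar mass of (Mg₀.₁₉Fe₀.₈₁)₂SiO₄ = 0.38·24.305 + 1.62·55.845 + 1·28.085 + 4·15.999 = 191.786 g/mol.
Each formula unit contains 1.62 Fe, equivalent to 1.62/1 = 1.6200 mol FeO.
M(FeO) = 1×55.845 + 1×15.999 = 71.844 g/mol.
Mass of FeO per formula unit = 1.6200 × 71.844 = 116.387 g.
FeO wt% = 116.387 / 191.786 × 100 = 60.69%.

60.69 wt%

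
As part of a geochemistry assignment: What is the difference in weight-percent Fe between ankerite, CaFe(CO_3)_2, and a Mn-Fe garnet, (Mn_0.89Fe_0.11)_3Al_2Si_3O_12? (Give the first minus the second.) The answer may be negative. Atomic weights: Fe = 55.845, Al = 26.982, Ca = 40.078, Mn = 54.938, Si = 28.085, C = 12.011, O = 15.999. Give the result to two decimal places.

22.14 percentage points

M(CaFe(CO_3)_2) = 215.939 g/mol, so wt% Fe = 55.845/215.939 × 100 = 25.86%.
M((Mn_0.89Fe_0.11)_3Al_2Si_3O_12) = 495.320 g/mol, so wt% Fe = 18.429/495.320 × 100 = 3.72%.
25.86 − 3.72 = 22.14 pp.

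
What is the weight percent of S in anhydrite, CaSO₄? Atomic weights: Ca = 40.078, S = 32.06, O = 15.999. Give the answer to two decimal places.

Formula mass = 1*40.078 + 1*32.06 + 4*15.999 = 136.134 g/mol, of which 32.060 g is S.
So S makes up 32.060/136.134 = 0.2355 of the mass, i.e. 23.55%.

23.55 mass %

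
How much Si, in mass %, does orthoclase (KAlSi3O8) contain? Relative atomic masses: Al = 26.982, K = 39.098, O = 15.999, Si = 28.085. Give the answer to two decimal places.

M(KAlSi3O8) = 278.327 g/mol.
Si contributes 3 × 28.085 = 84.255 g per mole.
84.255/278.327 = 0.3027 → 30.27%.

30.27 mass %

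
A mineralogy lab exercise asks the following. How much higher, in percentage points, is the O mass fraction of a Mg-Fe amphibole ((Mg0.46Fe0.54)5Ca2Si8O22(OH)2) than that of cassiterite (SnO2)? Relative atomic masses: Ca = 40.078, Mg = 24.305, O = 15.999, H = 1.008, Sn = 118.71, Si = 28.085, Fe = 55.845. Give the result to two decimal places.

M((Mg0.46Fe0.54)5Ca2Si8O22(OH)2) = 897.511 g/mol, so wt% O = 383.976/897.511 × 100 = 42.78%.
M(SnO2) = 150.708 g/mol, so wt% O = 31.998/150.708 × 100 = 21.23%.
42.78 − 21.23 = 21.55 pp.

21.55 percentage points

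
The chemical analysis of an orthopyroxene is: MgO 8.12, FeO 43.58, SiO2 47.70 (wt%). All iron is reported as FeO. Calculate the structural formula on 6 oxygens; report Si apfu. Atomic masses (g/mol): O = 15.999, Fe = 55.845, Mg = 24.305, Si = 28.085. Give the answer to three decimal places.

1.988 Si apfu

8.12 wt% MgO ÷ 40.304 g/mol = 0.20147 mol, giving 0.20147 Mg and 0.20147 O.
43.58 wt% FeO ÷ 71.844 g/mol = 0.60659 mol, giving 0.60659 Fe and 0.60659 O.
47.70 wt% SiO2 ÷ 60.083 g/mol = 0.79390 mol, giving 0.79390 Si and 1.58780 O.
Oxygen sums to 2.39586; scaling by 6/2.39586 = 2.50432 puts the formula on 6 O.
Si: 0.79390 × 2.50432 = 1.988 atoms per formula unit.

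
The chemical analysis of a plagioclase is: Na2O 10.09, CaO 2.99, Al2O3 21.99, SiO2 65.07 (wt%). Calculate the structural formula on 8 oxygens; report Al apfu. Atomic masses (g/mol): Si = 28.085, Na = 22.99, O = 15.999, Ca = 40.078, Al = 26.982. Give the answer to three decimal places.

Na2O (M=61.979): mol = 0.16280; Na = 0.32560, O = 0.16280.
CaO (M=56.077): mol = 0.05332; Ca = 0.05332, O = 0.05332.
Al2O3 (M=101.961): mol = 0.21567; Al = 0.43134, O = 0.64701.
SiO2 (M=60.083): mol = 1.08300; Si = 1.08300, O = 2.16600.
ΣO = 3.02913; factor = 8/ΣO = 2.64102.
Al apfu = 0.43134 × 2.64102 = 1.139.

1.139 Al apfu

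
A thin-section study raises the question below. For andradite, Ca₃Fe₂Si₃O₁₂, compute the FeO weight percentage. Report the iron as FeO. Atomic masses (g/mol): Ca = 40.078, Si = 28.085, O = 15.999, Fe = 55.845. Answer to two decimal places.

28.28 wt%

Formula mass = 508.167 g/mol.
2 Fe → 2.0000 mol FeO per formula unit; M(FeO) = 71.844, so FeO mass = 143.688 g.
143.688/508.167 × 100 = 28.28 wt%.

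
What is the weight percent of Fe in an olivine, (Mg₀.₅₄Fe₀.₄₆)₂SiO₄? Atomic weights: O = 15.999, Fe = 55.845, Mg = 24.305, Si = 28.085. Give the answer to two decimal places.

Formula mass = 1.08·24.305 + 0.92·55.845 + 1·28.085 + 4·15.999 = 169.708 g/mol, of which 51.377 g is Fe.
So Fe makes up 51.377/169.708 = 0.3027 of the mass, i.e. 30.27%.

30.27 mass %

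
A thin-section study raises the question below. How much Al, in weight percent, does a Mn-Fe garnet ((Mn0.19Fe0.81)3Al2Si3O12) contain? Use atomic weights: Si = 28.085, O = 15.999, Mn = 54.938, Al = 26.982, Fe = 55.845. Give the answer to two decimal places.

M((Mn0.19Fe0.81)3Al2Si3O12) = 497.225 g/mol.
Al contributes 2 × 26.982 = 53.964 g per mole.
53.964/497.225 = 0.1085 → 10.85%.

10.85 weight percent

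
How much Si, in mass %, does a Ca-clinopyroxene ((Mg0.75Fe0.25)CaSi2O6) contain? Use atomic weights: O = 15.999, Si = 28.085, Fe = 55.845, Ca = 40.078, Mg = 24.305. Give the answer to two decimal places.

25.03 mass %

Formula mass = 0.75×24.305 + 0.25×55.845 + 1×40.078 + 2×28.085 + 6×15.999 = 224.432 g/mol, of which 56.170 g is Si.
So Si makes up 56.170/224.432 = 0.2503 of the mass, i.e. 25.03%.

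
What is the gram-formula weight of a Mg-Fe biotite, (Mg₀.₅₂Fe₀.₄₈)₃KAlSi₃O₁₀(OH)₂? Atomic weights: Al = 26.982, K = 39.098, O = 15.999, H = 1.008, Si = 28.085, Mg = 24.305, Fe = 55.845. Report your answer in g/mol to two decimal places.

Mg: 1.56 × 24.305 = 37.9158
Fe: 1.44 × 55.845 = 80.4168
K: 1 × 39.098 = 39.0980
Al: 1 × 26.982 = 26.9820
Si: 3 × 28.085 = 84.2550
O: 12 × 15.999 = 191.9880
H: 2 × 1.008 = 2.0160
Summing the contributions gives the formula mass.

462.67 g/mol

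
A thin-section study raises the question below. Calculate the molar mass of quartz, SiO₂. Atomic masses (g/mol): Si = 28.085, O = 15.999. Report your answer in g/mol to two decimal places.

The formula mass is the sum 1(28.085) + 2(15.999).

60.08 g/mol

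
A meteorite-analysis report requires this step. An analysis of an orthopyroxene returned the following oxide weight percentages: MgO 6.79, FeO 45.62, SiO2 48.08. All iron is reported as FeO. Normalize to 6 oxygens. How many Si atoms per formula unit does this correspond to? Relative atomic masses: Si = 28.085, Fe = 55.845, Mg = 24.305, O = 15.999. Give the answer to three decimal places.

MgO (M=40.304): mol = 0.16847; Mg = 0.16847, O = 0.16847.
FeO (M=71.844): mol = 0.63499; Fe = 0.63499, O = 0.63499.
SiO2 (M=60.083): mol = 0.80023; Si = 0.80023, O = 1.60046.
ΣO = 2.40392; factor = 6/ΣO = 2.49592.
Si apfu = 0.80023 × 2.49592 = 1.997.

1.997 Si apfu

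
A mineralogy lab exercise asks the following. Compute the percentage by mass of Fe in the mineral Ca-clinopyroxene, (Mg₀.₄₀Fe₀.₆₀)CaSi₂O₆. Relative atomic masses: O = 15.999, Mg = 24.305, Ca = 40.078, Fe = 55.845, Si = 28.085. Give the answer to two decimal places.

14.23 weight percent

Formula mass = 0.40×24.305 + 0.60×55.845 + 1×40.078 + 2×28.085 + 6×15.999 = 235.471 g/mol, of which 33.507 g is Fe.
So Fe makes up 33.507/235.471 = 0.1423 of the mass, i.e. 14.23%.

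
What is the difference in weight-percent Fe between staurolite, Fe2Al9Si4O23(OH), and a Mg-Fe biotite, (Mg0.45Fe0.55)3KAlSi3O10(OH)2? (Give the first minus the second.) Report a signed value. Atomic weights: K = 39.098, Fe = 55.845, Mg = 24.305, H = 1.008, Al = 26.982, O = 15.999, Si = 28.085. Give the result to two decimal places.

Fe in Fe2Al9Si4O23(OH): molar mass 851.852 g/mol; 2×55.845 = 111.690 g → 13.11 wt%.
Fe in (Mg0.45Fe0.55)3KAlSi3O10(OH)2: molar mass 469.295 g/mol; 1.65×55.845 = 92.144 g → 19.63 wt%.
Difference = 13.11 − 19.63 = -6.52 percentage points.

-6.52 percentage points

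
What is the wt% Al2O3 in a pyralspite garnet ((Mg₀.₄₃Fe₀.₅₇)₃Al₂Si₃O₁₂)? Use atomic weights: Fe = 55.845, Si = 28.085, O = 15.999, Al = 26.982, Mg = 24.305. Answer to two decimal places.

Molar mass of (Mg₀.₄₃Fe₀.₅₇)₃Al₂Si₃O₁₂ = 1.29*24.305 + 1.71*55.845 + 2*26.982 + 3*28.085 + 12*15.999 = 457.055 g/mol.
Each formula unit contains 2 Al, equivalent to 2/2 = 1.0000 mol Al2O3.
M(Al2O3) = 2×26.982 + 3×15.999 = 101.961 g/mol.
Mass of Al2O3 per formula unit = 1.0000 × 101.961 = 101.961 g.
Al2O3 wt% = 101.961 / 457.055 × 100 = 22.31%.

22.31 wt%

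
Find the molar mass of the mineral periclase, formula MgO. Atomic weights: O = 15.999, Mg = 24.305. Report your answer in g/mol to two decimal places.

The formula mass is the sum 1·24.305 + 1·15.999.

40.30 g/mol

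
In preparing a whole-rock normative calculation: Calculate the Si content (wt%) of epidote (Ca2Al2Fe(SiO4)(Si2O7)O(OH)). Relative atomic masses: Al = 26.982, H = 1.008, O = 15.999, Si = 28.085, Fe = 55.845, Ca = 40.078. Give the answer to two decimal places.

17.44 wt%

Molar mass of Ca2Al2Fe(SiO4)(Si2O7)O(OH): 2*40.078 + 2*26.982 + 1*55.845 + 3*28.085 + 13*15.999 + 1*1.008 = 483.215 g/mol.
Mass of Si per formula unit: 3 × 28.085 = 84.255 g.
Weight fraction Si = 84.255 / 483.215 = 0.1744.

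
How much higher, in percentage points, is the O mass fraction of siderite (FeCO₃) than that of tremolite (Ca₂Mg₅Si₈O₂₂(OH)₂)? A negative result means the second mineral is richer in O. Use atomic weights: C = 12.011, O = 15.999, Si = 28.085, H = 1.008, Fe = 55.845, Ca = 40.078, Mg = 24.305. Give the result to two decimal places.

-5.84 percentage points

First mineral: 47.997 g O in 115.853 g formula = 41.43 wt% O.
Second mineral: 383.976 g O in 812.353 g formula = 47.27 wt% O.
41.43% − 47.27% gives a difference of -5.84 percentage points.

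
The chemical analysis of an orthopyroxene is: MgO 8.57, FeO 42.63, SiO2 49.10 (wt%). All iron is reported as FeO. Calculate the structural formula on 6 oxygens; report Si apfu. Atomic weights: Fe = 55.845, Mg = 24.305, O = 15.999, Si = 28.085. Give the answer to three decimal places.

8.57 wt% MgO ÷ 40.304 g/mol = 0.21263 mol, giving 0.21263 Mg and 0.21263 O.
42.63 wt% FeO ÷ 71.844 g/mol = 0.59337 mol, giving 0.59337 Fe and 0.59337 O.
49.10 wt% SiO2 ÷ 60.083 g/mol = 0.81720 mol, giving 0.81720 Si and 1.63440 O.
Oxygen sums to 2.44040; scaling by 6/2.44040 = 2.45861 puts the formula on 6 O.
Si: 0.81720 × 2.45861 = 2.009 atoms per formula unit.

2.009 Si apfu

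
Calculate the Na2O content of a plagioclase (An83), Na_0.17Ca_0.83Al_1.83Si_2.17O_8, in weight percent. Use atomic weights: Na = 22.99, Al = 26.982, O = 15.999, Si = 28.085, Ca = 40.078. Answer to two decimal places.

M(Na_0.17Ca_0.83Al_1.83Si_2.17O_8) = 275.487 g/mol; M(Na2O) = 61.979 g/mol.
Moles Na2O per formula unit = 0.17 Na ÷ 2 = 0.0850.
Na2O fraction = (0.0850 × 61.979) / 275.487 = 5.268/275.487 = 0.0191.

1.91 wt%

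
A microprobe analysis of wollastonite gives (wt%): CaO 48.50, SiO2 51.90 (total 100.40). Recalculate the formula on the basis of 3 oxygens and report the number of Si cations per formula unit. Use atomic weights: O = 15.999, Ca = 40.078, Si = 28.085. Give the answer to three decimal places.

1.000 Si apfu

48.50 wt% CaO ÷ 56.077 g/mol = 0.86488 mol, giving 0.86488 Ca and 0.86488 O.
51.90 wt% SiO2 ÷ 60.083 g/mol = 0.86381 mol, giving 0.86381 Si and 1.72762 O.
Oxygen sums to 2.59250; scaling by 3/2.59250 = 1.15718 puts the formula on 3 O.
Si: 0.86381 × 1.15718 = 1.000 atoms per formula unit.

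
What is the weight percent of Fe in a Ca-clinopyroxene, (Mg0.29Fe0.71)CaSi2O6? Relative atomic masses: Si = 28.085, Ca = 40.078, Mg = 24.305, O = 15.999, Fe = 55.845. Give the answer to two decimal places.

M((Mg0.29Fe0.71)CaSi2O6) = 238.940 g/mol.
Fe contributes 0.71 × 55.845 = 39.650 g per mole.
39.650/238.940 = 0.1659 → 16.59%.

16.59 mass %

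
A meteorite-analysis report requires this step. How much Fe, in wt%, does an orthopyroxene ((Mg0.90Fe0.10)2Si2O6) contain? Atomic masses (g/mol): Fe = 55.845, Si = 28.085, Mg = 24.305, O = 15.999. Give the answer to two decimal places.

Formula mass = 1.80·24.305 + 0.20·55.845 + 2·28.085 + 6·15.999 = 207.082 g/mol, of which 11.169 g is Fe.
So Fe makes up 11.169/207.082 = 0.0539 of the mass, i.e. 5.39%.

5.39 wt%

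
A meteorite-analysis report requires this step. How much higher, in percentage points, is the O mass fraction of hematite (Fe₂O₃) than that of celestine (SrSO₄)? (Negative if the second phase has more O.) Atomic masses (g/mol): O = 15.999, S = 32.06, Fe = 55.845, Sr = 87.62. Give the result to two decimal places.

M(Fe₂O₃) = 159.687 g/mol, so wt% O = 47.997/159.687 × 100 = 30.06%.
M(SrSO₄) = 183.676 g/mol, so wt% O = 63.996/183.676 × 100 = 34.84%.
30.06 − 34.84 = -4.78 pp.

-4.78 percentage points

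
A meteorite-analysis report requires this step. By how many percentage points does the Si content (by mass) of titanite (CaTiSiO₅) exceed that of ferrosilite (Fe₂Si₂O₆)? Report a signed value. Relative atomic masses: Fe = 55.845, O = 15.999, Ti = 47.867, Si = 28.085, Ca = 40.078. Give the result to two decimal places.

-6.96 percentage points

First mineral: 28.085 g Si in 196.025 g formula = 14.33 wt% Si.
Second mineral: 56.170 g Si in 263.854 g formula = 21.29 wt% Si.
14.33% − 21.29% gives a difference of -6.96 percentage points.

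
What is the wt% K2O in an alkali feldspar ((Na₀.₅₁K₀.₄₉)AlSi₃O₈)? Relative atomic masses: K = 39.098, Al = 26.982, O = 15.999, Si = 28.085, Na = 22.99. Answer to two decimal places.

8.54 wt%

M((Na₀.₅₁K₀.₄₉)AlSi₃O₈) = 270.112 g/mol; M(K2O) = 94.195 g/mol.
Moles K2O per formula unit = 0.49 K ÷ 2 = 0.2450.
K2O fraction = (0.2450 × 94.195) / 270.112 = 23.078/270.112 = 0.0854.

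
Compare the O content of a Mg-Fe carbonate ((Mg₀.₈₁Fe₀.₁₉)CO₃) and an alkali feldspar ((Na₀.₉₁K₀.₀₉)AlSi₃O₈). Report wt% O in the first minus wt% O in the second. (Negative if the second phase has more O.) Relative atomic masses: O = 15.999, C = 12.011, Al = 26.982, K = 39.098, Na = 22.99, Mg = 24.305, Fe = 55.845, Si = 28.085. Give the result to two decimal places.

First mineral: 47.997 g O in 90.306 g formula = 53.15 wt% O.
Second mineral: 127.992 g O in 263.669 g formula = 48.54 wt% O.
53.15% − 48.54% gives a difference of 4.61 percentage points.

4.61 percentage points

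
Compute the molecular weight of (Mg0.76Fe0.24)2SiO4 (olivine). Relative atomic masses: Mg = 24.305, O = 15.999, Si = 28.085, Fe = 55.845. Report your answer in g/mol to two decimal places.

The formula mass is the sum 1.52×24.305 + 0.48×55.845 + 1×28.085 + 4×15.999.

155.83 g/mol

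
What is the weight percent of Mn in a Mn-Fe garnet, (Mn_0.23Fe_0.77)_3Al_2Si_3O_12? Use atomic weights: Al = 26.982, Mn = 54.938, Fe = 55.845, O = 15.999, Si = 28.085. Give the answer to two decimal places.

7.63 weight percent

Formula mass = 0.69×54.938 + 2.31×55.845 + 2×26.982 + 3×28.085 + 12×15.999 = 497.116 g/mol, of which 37.907 g is Mn.
So Mn makes up 37.907/497.116 = 0.0763 of the mass, i.e. 7.63%.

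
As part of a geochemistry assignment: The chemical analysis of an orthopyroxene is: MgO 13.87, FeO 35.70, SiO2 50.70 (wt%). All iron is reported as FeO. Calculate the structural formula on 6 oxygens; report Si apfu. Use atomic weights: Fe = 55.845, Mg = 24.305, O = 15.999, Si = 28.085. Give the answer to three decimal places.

2.002 Si apfu

MgO: 13.87/40.304 = 0.34413 mol → 0.34413 mol Mg, 0.34413 mol O.
FeO: 35.70/71.844 = 0.49691 mol → 0.49691 mol Fe, 0.49691 mol O.
SiO2: 50.70/60.083 = 0.84383 mol → 0.84383 mol Si, 1.68766 mol O.
Total oxygen = 2.52870 mol. Normalization factor = 6/2.52870 = 2.37276.
Si per 6 O = 0.84383 × 2.37276 = 2.002.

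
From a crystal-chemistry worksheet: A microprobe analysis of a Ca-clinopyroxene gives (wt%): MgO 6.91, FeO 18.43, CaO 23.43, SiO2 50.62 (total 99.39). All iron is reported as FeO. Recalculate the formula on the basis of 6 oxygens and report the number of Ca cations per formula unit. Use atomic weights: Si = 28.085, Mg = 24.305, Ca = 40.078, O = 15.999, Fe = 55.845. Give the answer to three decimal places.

0.991 Ca apfu

6.91 wt% MgO ÷ 40.304 g/mol = 0.17145 mol, giving 0.17145 Mg and 0.17145 O.
18.43 wt% FeO ÷ 71.844 g/mol = 0.25653 mol, giving 0.25653 Fe and 0.25653 O.
23.43 wt% CaO ÷ 56.077 g/mol = 0.41782 mol, giving 0.41782 Ca and 0.41782 O.
50.62 wt% SiO2 ÷ 60.083 g/mol = 0.84250 mol, giving 0.84250 Si and 1.68500 O.
Oxygen sums to 2.53080; scaling by 6/2.53080 = 2.37079 puts the formula on 6 O.
Ca: 0.41782 × 2.37079 = 0.991 atoms per formula unit.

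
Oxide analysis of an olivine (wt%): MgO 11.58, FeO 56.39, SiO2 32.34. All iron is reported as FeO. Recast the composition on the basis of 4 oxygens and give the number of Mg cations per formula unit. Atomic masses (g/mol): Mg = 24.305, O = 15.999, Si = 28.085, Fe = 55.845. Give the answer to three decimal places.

MgO (M=40.304): mol = 0.28732; Mg = 0.28732, O = 0.28732.
FeO (M=71.844): mol = 0.78490; Fe = 0.78490, O = 0.78490.
SiO2 (M=60.083): mol = 0.53826; Si = 0.53826, O = 1.07652.
ΣO = 2.14874; factor = 4/ΣO = 1.86156.
Mg apfu = 0.28732 × 1.86156 = 0.535.

0.535 Mg apfu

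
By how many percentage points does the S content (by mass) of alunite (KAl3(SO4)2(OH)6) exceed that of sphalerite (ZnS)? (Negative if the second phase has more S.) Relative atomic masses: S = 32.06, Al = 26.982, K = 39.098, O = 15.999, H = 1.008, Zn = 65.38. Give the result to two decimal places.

M(KAl3(SO4)2(OH)6) = 414.198 g/mol, so wt% S = 64.120/414.198 × 100 = 15.48%.
M(ZnS) = 97.440 g/mol, so wt% S = 32.060/97.440 × 100 = 32.90%.
15.48 − 32.90 = -17.42 pp.

-17.42 percentage points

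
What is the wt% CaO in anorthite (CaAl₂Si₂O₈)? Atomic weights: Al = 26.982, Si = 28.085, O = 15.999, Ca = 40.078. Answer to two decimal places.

20.16 wt%

M(CaAl₂Si₂O₈) = 278.204 g/mol; M(CaO) = 56.077 g/mol.
Moles CaO per formula unit = 1 Ca ÷ 1 = 1.0000.
CaO fraction = (1.0000 × 56.077) / 278.204 = 56.077/278.204 = 0.2016.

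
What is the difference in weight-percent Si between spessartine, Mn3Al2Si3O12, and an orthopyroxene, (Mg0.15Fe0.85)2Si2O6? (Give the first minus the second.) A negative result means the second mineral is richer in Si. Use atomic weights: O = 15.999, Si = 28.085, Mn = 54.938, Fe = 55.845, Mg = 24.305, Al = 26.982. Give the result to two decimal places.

First mineral: 84.255 g Si in 495.021 g formula = 17.02 wt% Si.
Second mineral: 56.170 g Si in 254.392 g formula = 22.08 wt% Si.
17.02% − 22.08% gives a difference of -5.06 percentage points.

-5.06 percentage points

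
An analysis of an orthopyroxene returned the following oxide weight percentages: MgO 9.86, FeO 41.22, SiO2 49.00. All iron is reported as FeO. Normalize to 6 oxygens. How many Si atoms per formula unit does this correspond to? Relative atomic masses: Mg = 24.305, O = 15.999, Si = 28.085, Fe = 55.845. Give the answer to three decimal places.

MgO: 9.86/40.304 = 0.24464 mol → 0.24464 mol Mg, 0.24464 mol O.
FeO: 41.22/71.844 = 0.57374 mol → 0.57374 mol Fe, 0.57374 mol O.
SiO2: 49.00/60.083 = 0.81554 mol → 0.81554 mol Si, 1.63108 mol O.
Total oxygen = 2.44946 mol. Normalization factor = 6/2.44946 = 2.44952.
Si per 6 O = 0.81554 × 2.44952 = 1.998.

1.998 Si apfu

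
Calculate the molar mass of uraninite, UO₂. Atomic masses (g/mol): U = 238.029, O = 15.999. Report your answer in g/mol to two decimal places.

270.03 g/mol

The formula mass is the sum 1·238.029 + 2·15.999.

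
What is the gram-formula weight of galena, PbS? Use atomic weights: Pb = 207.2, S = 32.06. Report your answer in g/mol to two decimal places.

239.26 g/mol

M = 1(207.2) + 1(32.06)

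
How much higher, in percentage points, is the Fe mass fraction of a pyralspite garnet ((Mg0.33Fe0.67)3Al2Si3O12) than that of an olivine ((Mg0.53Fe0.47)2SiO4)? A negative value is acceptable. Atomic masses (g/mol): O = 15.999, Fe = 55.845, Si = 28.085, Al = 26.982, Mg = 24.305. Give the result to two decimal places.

First mineral: 112.248 g Fe in 466.517 g formula = 24.06 wt% Fe.
Second mineral: 52.494 g Fe in 170.339 g formula = 30.82 wt% Fe.
24.06% − 30.82% gives a difference of -6.76 percentage points.

-6.76 percentage points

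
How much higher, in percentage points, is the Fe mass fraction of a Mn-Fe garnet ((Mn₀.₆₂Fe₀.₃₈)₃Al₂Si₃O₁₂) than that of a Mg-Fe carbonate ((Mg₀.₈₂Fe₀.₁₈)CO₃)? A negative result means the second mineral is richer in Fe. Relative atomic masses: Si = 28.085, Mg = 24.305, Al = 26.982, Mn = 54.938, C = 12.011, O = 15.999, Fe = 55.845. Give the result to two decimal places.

First mineral: 63.663 g Fe in 496.055 g formula = 12.83 wt% Fe.
Second mineral: 10.052 g Fe in 89.990 g formula = 11.17 wt% Fe.
12.83% − 11.17% gives a difference of 1.66 percentage points.

1.66 percentage points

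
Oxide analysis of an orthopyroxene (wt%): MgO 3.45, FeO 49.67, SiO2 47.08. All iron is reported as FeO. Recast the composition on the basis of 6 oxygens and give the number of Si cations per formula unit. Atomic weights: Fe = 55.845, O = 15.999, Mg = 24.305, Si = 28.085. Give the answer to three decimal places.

2.006 Si apfu

MgO (M=40.304): mol = 0.08560; Mg = 0.08560, O = 0.08560.
FeO (M=71.844): mol = 0.69136; Fe = 0.69136, O = 0.69136.
SiO2 (M=60.083): mol = 0.78358; Si = 0.78358, O = 1.56716.
ΣO = 2.34412; factor = 6/ΣO = 2.55960.
Si apfu = 0.78358 × 2.55960 = 2.006.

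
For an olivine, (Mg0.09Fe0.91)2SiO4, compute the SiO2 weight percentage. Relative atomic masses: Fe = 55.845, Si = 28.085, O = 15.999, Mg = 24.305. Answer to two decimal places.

Molar mass of (Mg0.09Fe0.91)2SiO4 = 0.18*24.305 + 1.82*55.845 + 1*28.085 + 4*15.999 = 198.094 g/mol.
Each formula unit contains 1 Si, equivalent to 1/1 = 1.0000 mol SiO2.
M(SiO2) = 1×28.085 + 2×15.999 = 60.083 g/mol.
Mass of SiO2 per formula unit = 1.0000 × 60.083 = 60.083 g.
SiO2 wt% = 60.083 / 198.094 × 100 = 30.33%.

30.33 wt%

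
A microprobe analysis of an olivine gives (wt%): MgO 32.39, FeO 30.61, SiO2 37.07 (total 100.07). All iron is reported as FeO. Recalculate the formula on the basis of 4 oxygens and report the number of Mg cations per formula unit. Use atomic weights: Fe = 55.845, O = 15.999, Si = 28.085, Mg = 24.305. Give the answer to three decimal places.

32.39 wt% MgO ÷ 40.304 g/mol = 0.80364 mol, giving 0.80364 Mg and 0.80364 O.
30.61 wt% FeO ÷ 71.844 g/mol = 0.42606 mol, giving 0.42606 Fe and 0.42606 O.
37.07 wt% SiO2 ÷ 60.083 g/mol = 0.61698 mol, giving 0.61698 Si and 1.23396 O.
Oxygen sums to 2.46366; scaling by 4/2.46366 = 1.62360 puts the formula on 4 O.
Mg: 0.80364 × 1.62360 = 1.305 atoms per formula unit.

1.305 Mg apfu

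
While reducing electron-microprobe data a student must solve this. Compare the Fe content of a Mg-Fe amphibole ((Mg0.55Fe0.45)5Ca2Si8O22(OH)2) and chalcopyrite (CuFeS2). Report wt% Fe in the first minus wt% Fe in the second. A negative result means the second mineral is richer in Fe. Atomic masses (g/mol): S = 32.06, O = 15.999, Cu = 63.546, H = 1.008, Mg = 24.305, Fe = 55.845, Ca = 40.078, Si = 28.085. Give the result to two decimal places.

-16.21 percentage points

Fe in (Mg0.55Fe0.45)5Ca2Si8O22(OH)2: molar mass 883.318 g/mol; 2.25×55.845 = 125.651 g → 14.22 wt%.
Fe in CuFeS2: molar mass 183.511 g/mol; 1×55.845 = 55.845 g → 30.43 wt%.
Difference = 14.22 − 30.43 = -16.21 percentage points.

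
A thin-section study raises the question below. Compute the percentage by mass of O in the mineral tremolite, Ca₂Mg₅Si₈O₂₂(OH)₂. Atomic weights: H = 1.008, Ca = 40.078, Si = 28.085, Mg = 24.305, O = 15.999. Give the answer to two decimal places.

47.27 mass %

Molar mass of Ca₂Mg₅Si₈O₂₂(OH)₂: 2·40.078 + 5·24.305 + 8·28.085 + 24·15.999 + 2·1.008 = 812.353 g/mol.
Mass of O per formula unit: 24 × 15.999 = 383.976 g.
Weight fraction O = 383.976 / 812.353 = 0.4727.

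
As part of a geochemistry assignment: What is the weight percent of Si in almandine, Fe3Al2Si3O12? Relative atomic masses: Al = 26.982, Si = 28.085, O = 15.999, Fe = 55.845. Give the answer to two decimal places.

16.93 mass %

Molar mass of Fe3Al2Si3O12: 3*55.845 + 2*26.982 + 3*28.085 + 12*15.999 = 497.742 g/mol.
Mass of Si per formula unit: 3 × 28.085 = 84.255 g.
Weight fraction Si = 84.255 / 497.742 = 0.1693.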